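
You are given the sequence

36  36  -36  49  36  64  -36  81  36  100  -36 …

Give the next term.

121

Split by position mod 2 into 2 tracks.
Subsequence A = 36, -36, 36, -36, 36, -36: alternating ±36.
Subsequence B = 36, 49, 64, 81, 100: consecutive squares n² from n = 6.
The 12th slot belongs to subsequence B; its 6th term is 121.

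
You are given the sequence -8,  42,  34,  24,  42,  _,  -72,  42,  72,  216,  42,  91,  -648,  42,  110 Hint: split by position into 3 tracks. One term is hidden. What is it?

53

Split by position mod 3 into 3 tracks.
Track A = -8, 24, -72, 216, -648: geometric, ×-3 each step.
Track B = 42, 42, 42, 42, 42: always 42.
Track C = 34, ?, 72, 91, 110: adding 19 each time.
Track C's pattern makes the blank 53.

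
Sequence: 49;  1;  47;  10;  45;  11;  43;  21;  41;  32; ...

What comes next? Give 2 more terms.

Taking every 2nd term gives 2 separate tracks.
Subsequence A: 49, 47, 45, 43, 41. Linear: a_n = 51 − 2·n.
Subsequence B: 1, 10, 11, 21, 32. Each term equals the sum of the previous two.
Position 11 → subsequence A, term 6 = 39.
Position 12 → subsequence B, term 6 = 53.

39, 53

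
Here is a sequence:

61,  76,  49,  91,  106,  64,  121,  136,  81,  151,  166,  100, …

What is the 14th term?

The slot pattern repeats as AAB (period 3), so there are 2 interleaved tracks.
Track A is 61, 76, 91, 106, 121, 136, 151, 166, which is arithmetic with common difference +15.
Track B is 49, 64, 81, 100, which is perfect squares starting at 7².
Term 14 comes from track A (its 10th entry): 196.

196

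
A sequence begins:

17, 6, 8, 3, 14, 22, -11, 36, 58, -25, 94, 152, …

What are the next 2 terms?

-39, 246

Reading positions in blocks of 3 reveals the pattern ABB — 2 tracks woven together.
Stream A = 17, 3, -11, -25: arithmetic, step −14.
Stream B = 6, 8, 14, 22, 36, 58, 94, 152: a Fibonacci-like recurrence a_n = a_{n-1} + a_{n-2}.
Term 13 comes from stream A (its 5th entry): -39.
Position 14 → stream B, term 9 = 246.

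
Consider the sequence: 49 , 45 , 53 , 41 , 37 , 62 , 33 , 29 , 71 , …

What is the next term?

Positions follow the repeating pattern AAB; grouping by letter gives 2 tracks.
Stream A: 49, 45, 41, 37, 33, 29. Arithmetic, step −4.
Stream B: 53, 62, 71. Arithmetic with common difference +9.
Position 10 falls in stream A as its term 7, giving 25.

25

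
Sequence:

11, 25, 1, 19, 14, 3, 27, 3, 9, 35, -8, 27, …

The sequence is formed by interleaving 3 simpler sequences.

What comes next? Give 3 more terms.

43, -19, 81

Taking every 3rd term gives 3 separate tracks.
Subsequence A is 11, 19, 27, 35, which is arithmetic, step +8.
Subsequence B is 25, 14, 3, -8, which is arithmetic with common difference −11.
Subsequence C is 1, 3, 9, 27, which is powers of 3.
Term 13 comes from subsequence A (its 5th entry): 43.
The 14th slot belongs to subsequence B; its 5th term is -19.
Position 15 falls in subsequence C as its term 5, giving 81.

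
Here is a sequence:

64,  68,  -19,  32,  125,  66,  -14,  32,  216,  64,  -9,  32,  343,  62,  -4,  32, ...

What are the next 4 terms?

Split by position mod 4 into 4 tracks.
Stream A is 64, 125, 216, 343, which is consecutive cubes n³ from n = 4.
Stream B is 68, 66, 64, 62, which is linear: a_n = 70 − 2·n.
Stream C is -19, -14, -9, -4, which is arithmetic with common difference +5.
Stream D is 32, 32, 32, 32, which is always 32.
Position 17 → stream A, term 5 = 512.
Position 18 → stream B, term 5 = 60.
The 19th slot belongs to stream C; its 5th term is 1.
Position 20 falls in stream D as its term 5, giving 32.

512, 60, 1, 32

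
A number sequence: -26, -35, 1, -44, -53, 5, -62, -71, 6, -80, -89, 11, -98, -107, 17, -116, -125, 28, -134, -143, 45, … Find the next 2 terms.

The slot pattern repeats as AAB (period 3), so there are 2 interleaved tracks.
Subsequence A: -26, -35, -44, -53, -62, -71, -80, -89, -98, -107, -116, -125, -134, -143 — arithmetic with common difference −9.
Subsequence B: 1, 5, 6, 11, 17, 28, 45 — a Fibonacci-like recurrence a_n = a_{n-1} + a_{n-2}.
Term 22 comes from subsequence A (its 15th entry): -152.
The 23rd slot belongs to subsequence A; its 16th term is -161.

-152, -161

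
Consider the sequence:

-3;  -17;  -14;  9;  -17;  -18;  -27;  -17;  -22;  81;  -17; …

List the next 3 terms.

Read the sequence 3 terms at a time; column i is its own pattern.
Stream A: -3, 9, -27, 81 (multiplying by -3 each time).
Stream B: -17, -17, -17, -17 (constant -17).
Stream C: -14, -18, -22 (arithmetic, step −4).
Position 12 falls in stream C as its term 4, giving -26.
The 13th slot belongs to stream A; its 5th term is -243.
Position 14 falls in stream B as its term 5, giving -17.

-26, -243, -17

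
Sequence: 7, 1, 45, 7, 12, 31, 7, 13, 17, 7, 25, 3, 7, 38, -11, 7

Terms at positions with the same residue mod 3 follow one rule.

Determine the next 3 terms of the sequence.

Split by position mod 3 into 3 tracks.
Track A: 7, 7, 7, 7, 7, 7 — the constant sequence 7.
Track B: 1, 12, 13, 25, 38 — each term equals the sum of the previous two.
Track C: 45, 31, 17, 3, -11 — arithmetic, step −14.
Position 17 → track B, term 6 = 63.
Position 18 falls in track C as its term 6, giving -25.
The 19th slot belongs to track A; its 7th term is 7.

63, -25, 7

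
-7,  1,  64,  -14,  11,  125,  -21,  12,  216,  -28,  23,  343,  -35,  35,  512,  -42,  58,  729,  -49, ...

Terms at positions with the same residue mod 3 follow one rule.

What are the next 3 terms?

93, 1000, -56

Taking every 3rd term gives 3 separate tracks.
Track A: -7, -14, -21, -28, -35, -42, -49 (linear: a_n = −7·n).
Track B: 1, 11, 12, 23, 35, 58 (a Fibonacci-like recurrence a_n = a_{n-1} + a_{n-2}).
Track C: 64, 125, 216, 343, 512, 729 (perfect cubes starting at 4³).
Position 20 falls in track B as its term 7, giving 93.
The 21st slot belongs to track C; its 7th term is 1000.
Term 22 comes from track A (its 8th entry): -56.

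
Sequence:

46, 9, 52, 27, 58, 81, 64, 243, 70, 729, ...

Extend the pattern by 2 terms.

Odd-indexed and even-indexed terms follow separate rules.
Track A = 46, 52, 58, 64, 70: arithmetic with common difference +6.
Track B = 9, 27, 81, 243, 729: powers 3^2, 3^3, 3^4, ….
The 11th slot belongs to track A; its 6th term is 76.
Term 12 comes from track B (its 6th entry): 2187.

76, 2187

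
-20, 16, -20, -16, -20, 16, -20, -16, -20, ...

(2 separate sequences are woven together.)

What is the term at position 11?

-20

Odd-indexed and even-indexed terms follow separate rules.
Track A is -20, -20, -20, -20, -20, which is constant -20.
Track B is 16, -16, 16, -16, which is oscillating between 16 and -16.
Term 11 comes from track A (its 6th entry): -20.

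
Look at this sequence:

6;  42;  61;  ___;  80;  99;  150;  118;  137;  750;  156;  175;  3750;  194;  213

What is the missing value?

Reading positions in blocks of 3 reveals the pattern ABB — 2 tracks woven together.
Stream A = 6, ?, 150, 750, 3750: geometric, ×5 each step.
Stream B = 42, 61, 80, 99, 118, 137, 156, 175, 194, 213: arithmetic, step +19.
The gap is stream A's term 2; the rule gives 30.

30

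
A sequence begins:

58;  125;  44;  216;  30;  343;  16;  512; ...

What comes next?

Split by position mod 2 into 2 tracks.
Track A = 58, 44, 30, 16: arithmetic with common difference −14.
Track B = 125, 216, 343, 512: consecutive cubes n³ from n = 5.
Position 9 → track A, term 5 = 2.

2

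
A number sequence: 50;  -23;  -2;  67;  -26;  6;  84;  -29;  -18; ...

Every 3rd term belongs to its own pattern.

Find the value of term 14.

Taking every 3rd term gives 3 separate tracks.
Track A: 50, 67, 84. Adding 17 each time.
Track B: -23, -26, -29. Linear: a_n = -20 − 3·n.
Track C: -2, 6, -18. A geometric progression (common ratio -3).
Term 14 comes from track B (its 5th entry): -35.

-35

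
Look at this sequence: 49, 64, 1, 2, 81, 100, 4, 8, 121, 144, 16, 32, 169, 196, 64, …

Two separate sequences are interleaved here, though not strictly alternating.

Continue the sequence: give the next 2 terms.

128, 225

Reading positions in blocks of 4 reveals the pattern AABB — 2 tracks woven together.
Track A: 49, 64, 81, 100, 121, 144, 169, 196 — the squares 7², 8², 9², ….
Track B: 1, 2, 4, 8, 16, 32, 64 — powers of 2.
Position 16 falls in track B as its term 8, giving 128.
Term 17 comes from track A (its 9th entry): 225.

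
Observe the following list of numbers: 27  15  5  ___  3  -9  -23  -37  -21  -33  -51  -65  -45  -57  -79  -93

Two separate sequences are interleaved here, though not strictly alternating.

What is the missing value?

-9

The slot pattern repeats as AABB (period 4), so there are 2 interleaved tracks.
Track A: 27, 15, 3, -9, -21, -33, -45, -57. Subtracting 12 each time.
Track B: 5, ?, -23, -37, -51, -65, -79, -93. Arithmetic, step −14.
Track B's pattern makes the blank -9.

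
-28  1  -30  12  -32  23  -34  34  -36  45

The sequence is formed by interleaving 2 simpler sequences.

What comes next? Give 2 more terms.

Taking every 2nd term gives 2 separate tracks.
Stream A = -28, -30, -32, -34, -36: arithmetic, step −2.
Stream B = 1, 12, 23, 34, 45: arithmetic, step +11.
Position 11 → stream A, term 6 = -38.
Position 12 → stream B, term 6 = 56.

-38, 56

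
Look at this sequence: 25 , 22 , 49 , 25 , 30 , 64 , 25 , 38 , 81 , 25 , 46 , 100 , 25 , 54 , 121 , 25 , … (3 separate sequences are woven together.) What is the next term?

62

Split by position mod 3 into 3 tracks.
Track A is 25, 25, 25, 25, 25, 25, which is always 25.
Track B is 22, 30, 38, 46, 54, which is arithmetic with common difference +8.
Track C is 49, 64, 81, 100, 121, which is consecutive squares n² from n = 7.
Term 17 comes from track B (its 6th entry): 62.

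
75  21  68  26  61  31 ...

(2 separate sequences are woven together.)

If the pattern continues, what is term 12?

Positions 1, 3, 5, … form one subsequence and positions 2, 4, 6, … form another.
Subsequence A: 75, 68, 61 (linear: a_n = 82 − 7·n).
Subsequence B: 21, 26, 31 (arithmetic, step +5).
Position 12 falls in subsequence B as its term 6, giving 46.

46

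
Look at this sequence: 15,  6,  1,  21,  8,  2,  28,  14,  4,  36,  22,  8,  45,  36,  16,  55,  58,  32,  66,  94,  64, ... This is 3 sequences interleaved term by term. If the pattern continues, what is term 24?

128

The terms cycle through 3 interleaved subsequences.
Track A: 15, 21, 28, 36, 45, 55, 66. Triangular numbers n(n+1)/2 for n = 5, 6, ….
Track B: 6, 8, 14, 22, 36, 58, 94. Each term equals the sum of the previous two.
Track C: 1, 2, 4, 8, 16, 32, 64. Successive powers of 2.
The 24th slot belongs to track C; its 8th term is 128.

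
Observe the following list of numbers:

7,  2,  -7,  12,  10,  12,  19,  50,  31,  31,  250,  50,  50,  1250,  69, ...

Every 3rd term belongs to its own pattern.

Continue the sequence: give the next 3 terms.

Read the sequence 3 terms at a time; column i is its own pattern.
Subsequence A: 7, 12, 19, 31, 50 (each term equals the sum of the previous two).
Subsequence B: 2, 10, 50, 250, 1250 (a geometric progression (common ratio 5)).
Subsequence C: -7, 12, 31, 50, 69 (arithmetic with common difference +19).
Position 16 falls in subsequence A as its term 6, giving 81.
Term 17 comes from subsequence B (its 6th entry): 6250.
Position 18 falls in subsequence C as its term 6, giving 88.

81, 6250, 88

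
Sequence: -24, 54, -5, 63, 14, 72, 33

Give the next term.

81

The terms cycle through 2 interleaved subsequences.
Stream A = -24, -5, 14, 33: arithmetic with common difference +19.
Stream B = 54, 63, 72: linear: a_n = 45 + 9·n.
Position 8 falls in stream B as its term 4, giving 81.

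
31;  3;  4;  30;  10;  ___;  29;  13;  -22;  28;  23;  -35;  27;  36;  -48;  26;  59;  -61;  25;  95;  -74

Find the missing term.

Read the sequence 3 terms at a time; column i is its own pattern.
Track A: 31, 30, 29, 28, 27, 26, 25 (subtracting 1 each time).
Track B: 3, 10, 13, 23, 36, 59, 95 (a Fibonacci-like recurrence a_n = a_{n-1} + a_{n-2}).
Track C: 4, ?, -22, -35, -48, -61, -74 (arithmetic with common difference −13).
Track C's pattern makes the blank -9.

-9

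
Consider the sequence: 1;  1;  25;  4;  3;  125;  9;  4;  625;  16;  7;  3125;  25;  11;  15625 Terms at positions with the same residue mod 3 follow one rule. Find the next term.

36

Taking every 3rd term gives 3 separate tracks.
Subsequence A: 1, 4, 9, 16, 25 — consecutive squares n² from n = 1.
Subsequence B: 1, 3, 4, 7, 11 — Fibonacci-style (each term is the sum of the two before it).
Subsequence C: 25, 125, 625, 3125, 15625 — powers 5^2, 5^3, 5^4, ….
The 16th slot belongs to subsequence A; its 6th term is 36.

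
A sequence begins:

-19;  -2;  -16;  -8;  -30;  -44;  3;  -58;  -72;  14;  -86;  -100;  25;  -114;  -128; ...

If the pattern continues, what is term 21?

-184

Positions follow the repeating pattern ABB; grouping by letter gives 2 tracks.
Stream A = -19, -8, 3, 14, 25: linear: a_n = -30 + 11·n.
Stream B = -2, -16, -30, -44, -58, -72, -86, -100, -114, -128: linear: a_n = 12 − 14·n.
Term 21 comes from stream B (its 14th entry): -184.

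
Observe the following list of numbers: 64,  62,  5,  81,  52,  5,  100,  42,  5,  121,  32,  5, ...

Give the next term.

Split by position mod 3 into 3 tracks.
Stream A: 64, 81, 100, 121 (perfect squares starting at 8²).
Stream B: 62, 52, 42, 32 (arithmetic, step −10).
Stream C: 5, 5, 5, 5 (the constant sequence 5).
Term 13 comes from stream A (its 5th entry): 144.

144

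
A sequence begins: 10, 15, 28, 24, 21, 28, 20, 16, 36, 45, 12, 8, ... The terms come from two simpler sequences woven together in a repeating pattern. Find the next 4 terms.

55, 66, 4, 0

The slot pattern repeats as AABB (period 4), so there are 2 interleaved tracks.
Stream A: 10, 15, 21, 28, 36, 45 — the triangular numbers T_4, T_5, ….
Stream B: 28, 24, 20, 16, 12, 8 — arithmetic with common difference −4.
Position 13 → stream A, term 7 = 55.
Position 14 falls in stream A as its term 8, giving 66.
Position 15 falls in stream B as its term 7, giving 4.
Position 16 falls in stream B as its term 8, giving 0.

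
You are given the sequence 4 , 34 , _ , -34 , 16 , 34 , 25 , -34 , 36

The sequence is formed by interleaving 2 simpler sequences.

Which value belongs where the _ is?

Positions 1, 3, 5, … form one subsequence and positions 2, 4, 6, … form another.
Stream A = 4, ?, 16, 25, 36: perfect squares starting at 2².
Stream B = 34, -34, 34, -34: alternating ±34.
The gap is stream A's term 2; the rule gives 9.

9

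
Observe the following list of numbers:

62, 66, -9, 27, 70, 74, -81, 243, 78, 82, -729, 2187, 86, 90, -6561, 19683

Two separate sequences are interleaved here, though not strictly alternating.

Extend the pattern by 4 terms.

Positions follow the repeating pattern AABB; grouping by letter gives 2 tracks.
Track A is 62, 66, 70, 74, 78, 82, 86, 90, which is linear: a_n = 58 + 4·n.
Track B is -9, 27, -81, 243, -729, 2187, -6561, 19683, which is multiplying by -3 each time.
Position 17 falls in track A as its term 9, giving 94.
Position 18 falls in track A as its term 10, giving 98.
The 19th slot belongs to track B; its 9th term is -59049.
Term 20 comes from track B (its 10th entry): 177147.

94, 98, -59049, 177147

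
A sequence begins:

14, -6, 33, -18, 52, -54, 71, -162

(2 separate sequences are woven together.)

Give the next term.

Positions 1, 3, 5, … form one subsequence and positions 2, 4, 6, … form another.
Track A: 14, 33, 52, 71. Adding 19 each time.
Track B: -6, -18, -54, -162. Geometric, ×3 each step.
Position 9 → track A, term 5 = 90.

90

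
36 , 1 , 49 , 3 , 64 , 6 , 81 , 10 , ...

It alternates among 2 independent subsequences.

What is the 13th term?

Taking every 2nd term gives 2 separate tracks.
Track A: 36, 49, 64, 81 (consecutive squares n² from n = 6).
Track B: 1, 3, 6, 10 (triangular numbers starting at T_1).
Position 13 falls in track A as its term 7, giving 144.

144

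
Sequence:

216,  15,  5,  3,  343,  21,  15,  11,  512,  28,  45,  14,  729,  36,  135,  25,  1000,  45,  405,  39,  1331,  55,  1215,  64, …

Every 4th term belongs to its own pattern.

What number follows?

1728

Split by position mod 4 into 4 tracks.
Subsequence A: 216, 343, 512, 729, 1000, 1331. Perfect cubes starting at 6³.
Subsequence B: 15, 21, 28, 36, 45, 55. The triangular numbers T_5, T_6, ….
Subsequence C: 5, 15, 45, 135, 405, 1215. Multiplying by 3 each time.
Subsequence D: 3, 11, 14, 25, 39, 64. Each term equals the sum of the previous two.
Position 25 falls in subsequence A as its term 7, giving 1728.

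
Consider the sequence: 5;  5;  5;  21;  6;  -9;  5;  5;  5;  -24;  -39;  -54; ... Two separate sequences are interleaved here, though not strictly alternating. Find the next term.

5

Positions follow the repeating pattern AAABBB; grouping by letter gives 2 tracks.
Track A: 5, 5, 5, 5, 5, 5 — constant 5.
Track B: 21, 6, -9, -24, -39, -54 — arithmetic with common difference −15.
The 13th slot belongs to track A; its 7th term is 5.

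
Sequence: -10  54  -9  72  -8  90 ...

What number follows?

The terms cycle through 2 interleaved subsequences.
Track A: -10, -9, -8. Linear: a_n = -11 + n.
Track B: 54, 72, 90. Linear: a_n = 36 + 18·n.
The 7th slot belongs to track A; its 4th term is -7.

-7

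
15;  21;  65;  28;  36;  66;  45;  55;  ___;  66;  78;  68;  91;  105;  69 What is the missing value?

Positions follow the repeating pattern AAB; grouping by letter gives 2 tracks.
Subsequence A: 15, 21, 28, 36, 45, 55, 66, 78, 91, 105 — the triangular numbers T_5, T_6, ….
Subsequence B: 65, 66, ?, 68, 69 — adding 1 each time.
The gap is subsequence B's term 3; the rule gives 67.

67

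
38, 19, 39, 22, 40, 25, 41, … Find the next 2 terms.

Positions 1, 3, 5, … form one subsequence and positions 2, 4, 6, … form another.
Track A: 38, 39, 40, 41. Arithmetic with common difference +1.
Track B: 19, 22, 25. Adding 3 each time.
Position 8 → track B, term 4 = 28.
Position 9 → track A, term 5 = 42.

28, 42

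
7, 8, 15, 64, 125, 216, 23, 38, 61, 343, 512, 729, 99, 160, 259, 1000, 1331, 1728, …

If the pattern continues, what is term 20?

678

Reading positions in blocks of 6 reveals the pattern AAABBB — 2 tracks woven together.
Track A: 7, 8, 15, 23, 38, 61, 99, 160, 259 (each term equals the sum of the previous two).
Track B: 64, 125, 216, 343, 512, 729, 1000, 1331, 1728 (perfect cubes starting at 4³).
Term 20 comes from track A (its 11th entry): 678.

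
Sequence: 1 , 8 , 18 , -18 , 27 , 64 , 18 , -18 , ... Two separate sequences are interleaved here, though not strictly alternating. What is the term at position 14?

512

The slot pattern repeats as AABB (period 4), so there are 2 interleaved tracks.
Track A: 1, 8, 27, 64. Perfect cubes starting at 1³.
Track B: 18, -18, 18, -18. Alternating ±18.
Position 14 → track A, term 8 = 512.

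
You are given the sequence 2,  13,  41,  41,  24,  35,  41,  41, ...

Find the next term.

46

Reading positions in blocks of 4 reveals the pattern AABB — 2 tracks woven together.
Track A = 2, 13, 24, 35: adding 11 each time.
Track B = 41, 41, 41, 41: always 41.
Position 9 → track A, term 5 = 46.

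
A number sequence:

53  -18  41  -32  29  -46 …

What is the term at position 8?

-60

Positions 1, 3, 5, … form one subsequence and positions 2, 4, 6, … form another.
Subsequence A is 53, 41, 29, which is arithmetic with common difference −12.
Subsequence B is -18, -32, -46, which is arithmetic, step −14.
Position 8 → subsequence B, term 4 = -60.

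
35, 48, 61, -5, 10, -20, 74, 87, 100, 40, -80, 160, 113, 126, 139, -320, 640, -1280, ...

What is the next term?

Positions follow the repeating pattern AAABBB; grouping by letter gives 2 tracks.
Stream A: 35, 48, 61, 74, 87, 100, 113, 126, 139 — adding 13 each time.
Stream B: -5, 10, -20, 40, -80, 160, -320, 640, -1280 — geometric with ratio -2.
The 19th slot belongs to stream A; its 10th term is 152.

152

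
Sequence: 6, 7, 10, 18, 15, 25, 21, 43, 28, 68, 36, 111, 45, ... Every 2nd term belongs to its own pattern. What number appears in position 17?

66

Taking every 2nd term gives 2 separate tracks.
Stream A: 6, 10, 15, 21, 28, 36, 45 — the triangular numbers T_3, T_4, ….
Stream B: 7, 18, 25, 43, 68, 111 — Fibonacci-style (each term is the sum of the two before it).
Term 17 comes from stream A (its 9th entry): 66.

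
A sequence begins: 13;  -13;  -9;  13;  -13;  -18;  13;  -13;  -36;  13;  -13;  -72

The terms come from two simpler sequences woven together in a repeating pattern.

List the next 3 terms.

13, -13, -144

Reading positions in blocks of 3 reveals the pattern AAB — 2 tracks woven together.
Track A: 13, -13, 13, -13, 13, -13, 13, -13. Alternating ±13.
Track B: -9, -18, -36, -72. Multiplying by 2 each time.
Position 13 falls in track A as its term 9, giving 13.
The 14th slot belongs to track A; its 10th term is -13.
Position 15 → track B, term 5 = -144.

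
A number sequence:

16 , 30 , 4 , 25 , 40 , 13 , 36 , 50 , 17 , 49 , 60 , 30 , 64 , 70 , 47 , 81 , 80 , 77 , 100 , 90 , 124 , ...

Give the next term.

Split by position mod 3: positions 1, 4, 7, … form one track, and each other residue class forms its own.
Track A: 16, 25, 36, 49, 64, 81, 100 (perfect squares starting at 4²).
Track B: 30, 40, 50, 60, 70, 80, 90 (arithmetic, step +10).
Track C: 4, 13, 17, 30, 47, 77, 124 (each term equals the sum of the previous two).
Term 22 comes from track A (its 8th entry): 121.

121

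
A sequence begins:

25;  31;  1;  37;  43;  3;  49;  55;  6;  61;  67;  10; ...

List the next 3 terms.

73, 79, 15

Reading positions in blocks of 3 reveals the pattern AAB — 2 tracks woven together.
Subsequence A: 25, 31, 37, 43, 49, 55, 61, 67 — arithmetic with common difference +6.
Subsequence B: 1, 3, 6, 10 — the triangular numbers T_1, T_2, ….
Position 13 → subsequence A, term 9 = 73.
Position 14 falls in subsequence A as its term 10, giving 79.
Position 15 falls in subsequence B as its term 5, giving 15.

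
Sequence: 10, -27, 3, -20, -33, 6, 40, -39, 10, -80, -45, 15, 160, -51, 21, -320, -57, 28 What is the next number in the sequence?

The terms cycle through 3 interleaved subsequences.
Track A: 10, -20, 40, -80, 160, -320. Multiplying by -2 each time.
Track B: -27, -33, -39, -45, -51, -57. Arithmetic, step −6.
Track C: 3, 6, 10, 15, 21, 28. Triangular numbers starting at T_2.
The 19th slot belongs to track A; its 7th term is 640.

640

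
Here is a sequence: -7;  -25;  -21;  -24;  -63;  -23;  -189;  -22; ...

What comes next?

-567

Taking every 2nd term gives 2 separate tracks.
Subsequence A: -7, -21, -63, -189. Geometric, ×3 each step.
Subsequence B: -25, -24, -23, -22. Arithmetic, step +1.
Position 9 → subsequence A, term 5 = -567.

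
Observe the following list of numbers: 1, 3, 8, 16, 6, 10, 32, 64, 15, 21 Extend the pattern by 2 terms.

The slot pattern repeats as AABB (period 4), so there are 2 interleaved tracks.
Subsequence A: 1, 3, 6, 10, 15, 21 — triangular numbers n(n+1)/2 for n = 1, 2, ….
Subsequence B: 8, 16, 32, 64 — powers 2^3, 2^4, 2^5, ….
Position 11 falls in subsequence B as its term 5, giving 128.
Position 12 → subsequence B, term 6 = 256.

128, 256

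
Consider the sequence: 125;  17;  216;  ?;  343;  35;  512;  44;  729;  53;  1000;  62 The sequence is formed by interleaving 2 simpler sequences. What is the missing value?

Odd-indexed and even-indexed terms follow separate rules.
Track A = 125, 216, 343, 512, 729, 1000: consecutive cubes n³ from n = 5.
Track B = 17, ?, 35, 44, 53, 62: arithmetic, step +9.
Track B's pattern makes the blank 26.

26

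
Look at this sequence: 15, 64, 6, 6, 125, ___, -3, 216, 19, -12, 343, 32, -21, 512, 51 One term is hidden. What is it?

Split by position mod 3 into 3 tracks.
Track A = 15, 6, -3, -12, -21: arithmetic with common difference −9.
Track B = 64, 125, 216, 343, 512: perfect cubes starting at 4³.
Track C = 6, ?, 19, 32, 51: a Fibonacci-like recurrence a_n = a_{n-1} + a_{n-2}.
So the missing entry in track C is 13.

13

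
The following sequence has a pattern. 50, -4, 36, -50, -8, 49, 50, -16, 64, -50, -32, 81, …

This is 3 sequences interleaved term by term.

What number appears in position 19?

50

Taking every 3rd term gives 3 separate tracks.
Track A: 50, -50, 50, -50 — oscillating between 50 and -50.
Track B: -4, -8, -16, -32 — geometric with ratio 2.
Track C: 36, 49, 64, 81 — perfect squares starting at 6².
The 19th slot belongs to track A; its 7th term is 50.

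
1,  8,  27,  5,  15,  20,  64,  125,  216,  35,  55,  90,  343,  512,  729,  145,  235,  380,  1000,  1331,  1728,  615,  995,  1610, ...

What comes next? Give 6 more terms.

Reading positions in blocks of 6 reveals the pattern AAABBB — 2 tracks woven together.
Subsequence A is 1, 8, 27, 64, 125, 216, 343, 512, 729, 1000, 1331, 1728, which is perfect cubes starting at 1³.
Subsequence B is 5, 15, 20, 35, 55, 90, 145, 235, 380, 615, 995, 1610, which is a Fibonacci-like recurrence a_n = a_{n-1} + a_{n-2}.
Position 25 → subsequence A, term 13 = 2197.
The 26th slot belongs to subsequence A; its 14th term is 2744.
The 27th slot belongs to subsequence A; its 15th term is 3375.
Position 28 → subsequence B, term 13 = 2605.
Position 29 falls in subsequence B as its term 14, giving 4215.
Position 30 falls in subsequence B as its term 15, giving 6820.

2197, 2744, 3375, 2605, 4215, 6820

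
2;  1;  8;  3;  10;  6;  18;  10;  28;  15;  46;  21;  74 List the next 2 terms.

28, 120

Positions 1, 3, 5, … form one subsequence and positions 2, 4, 6, … form another.
Track A: 2, 8, 10, 18, 28, 46, 74 — a Fibonacci-like recurrence a_n = a_{n-1} + a_{n-2}.
Track B: 1, 3, 6, 10, 15, 21 — triangular numbers starting at T_1.
Position 14 → track B, term 7 = 28.
Position 15 falls in track A as its term 8, giving 120.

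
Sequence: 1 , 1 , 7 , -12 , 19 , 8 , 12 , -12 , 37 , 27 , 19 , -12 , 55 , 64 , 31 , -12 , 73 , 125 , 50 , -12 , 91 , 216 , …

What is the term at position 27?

131

Split by position mod 4: positions 1, 5, 9, … form one track, and each other residue class forms its own.
Track A: 1, 19, 37, 55, 73, 91 — arithmetic with common difference +18.
Track B: 1, 8, 27, 64, 125, 216 — consecutive cubes n³ from n = 1.
Track C: 7, 12, 19, 31, 50 — Fibonacci-style (each term is the sum of the two before it).
Track D: -12, -12, -12, -12, -12 — the constant sequence -12.
The 27th slot belongs to track C; its 7th term is 131.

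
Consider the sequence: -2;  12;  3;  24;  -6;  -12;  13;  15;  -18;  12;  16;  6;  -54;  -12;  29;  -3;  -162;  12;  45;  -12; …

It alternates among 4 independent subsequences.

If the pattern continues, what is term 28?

Taking every 4th term gives 4 separate tracks.
Track A = -2, -6, -18, -54, -162: a geometric progression (common ratio 3).
Track B = 12, -12, 12, -12, 12: alternating ±12.
Track C = 3, 13, 16, 29, 45: each term equals the sum of the previous two.
Track D = 24, 15, 6, -3, -12: arithmetic with common difference −9.
Position 28 → track D, term 7 = -30.

-30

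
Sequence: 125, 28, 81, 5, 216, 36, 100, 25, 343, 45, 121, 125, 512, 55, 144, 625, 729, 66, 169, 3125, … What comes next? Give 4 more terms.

The terms cycle through 4 interleaved subsequences.
Subsequence A: 125, 216, 343, 512, 729. The cubes 5³, 6³, 7³, ….
Subsequence B: 28, 36, 45, 55, 66. The triangular numbers T_7, T_8, ….
Subsequence C: 81, 100, 121, 144, 169. The squares 9², 10², 11², ….
Subsequence D: 5, 25, 125, 625, 3125. Successive powers of 5.
Term 21 comes from subsequence A (its 6th entry): 1000.
Position 22 falls in subsequence B as its term 6, giving 78.
Position 23 falls in subsequence C as its term 6, giving 196.
The 24th slot belongs to subsequence D; its 6th term is 15625.

1000, 78, 196, 15625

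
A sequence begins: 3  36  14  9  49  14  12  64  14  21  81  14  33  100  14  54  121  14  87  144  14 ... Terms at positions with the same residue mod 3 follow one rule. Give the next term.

141

Split by position mod 3 into 3 tracks.
Track A = 3, 9, 12, 21, 33, 54, 87: a Fibonacci-like recurrence a_n = a_{n-1} + a_{n-2}.
Track B = 36, 49, 64, 81, 100, 121, 144: perfect squares starting at 6².
Track C = 14, 14, 14, 14, 14, 14, 14: always 14.
Position 22 → track A, term 8 = 141.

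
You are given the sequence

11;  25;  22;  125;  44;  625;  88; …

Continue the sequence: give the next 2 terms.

The terms cycle through 2 interleaved subsequences.
Stream A is 11, 22, 44, 88, which is multiplying by 2 each time.
Stream B is 25, 125, 625, which is powers of 5.
Term 8 comes from stream B (its 4th entry): 3125.
Position 9 → stream A, term 5 = 176.

3125, 176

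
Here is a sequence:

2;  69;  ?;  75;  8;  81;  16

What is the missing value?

Split by position mod 2 into 2 tracks.
Subsequence A is 2, ?, 8, 16, which is successive powers of 2.
Subsequence B is 69, 75, 81, which is linear: a_n = 63 + 6·n.
Subsequence A's pattern makes the blank 4.

4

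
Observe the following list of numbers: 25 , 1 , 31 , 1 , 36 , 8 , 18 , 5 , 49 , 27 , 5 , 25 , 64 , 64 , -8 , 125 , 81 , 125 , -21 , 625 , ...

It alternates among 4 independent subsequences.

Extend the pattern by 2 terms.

100, 216

Read the sequence 4 terms at a time; column i is its own pattern.
Subsequence A: 25, 36, 49, 64, 81 — perfect squares starting at 5².
Subsequence B: 1, 8, 27, 64, 125 — perfect cubes starting at 1³.
Subsequence C: 31, 18, 5, -8, -21 — linear: a_n = 44 − 13·n.
Subsequence D: 1, 5, 25, 125, 625 — geometric, ×5 each step.
Position 21 falls in subsequence A as its term 6, giving 100.
The 22nd slot belongs to subsequence B; its 6th term is 216.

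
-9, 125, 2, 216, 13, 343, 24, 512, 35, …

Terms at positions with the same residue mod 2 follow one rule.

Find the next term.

Positions 1, 3, 5, … form one subsequence and positions 2, 4, 6, … form another.
Subsequence A = -9, 2, 13, 24, 35: linear: a_n = -20 + 11·n.
Subsequence B = 125, 216, 343, 512: consecutive cubes n³ from n = 5.
Position 10 → subsequence B, term 5 = 729.

729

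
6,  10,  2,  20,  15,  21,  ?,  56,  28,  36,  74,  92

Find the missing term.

38

Positions follow the repeating pattern AABB; grouping by letter gives 2 tracks.
Track A: 6, 10, 15, 21, 28, 36 (the triangular numbers T_3, T_4, …).
Track B: 2, 20, ?, 56, 74, 92 (arithmetic, step +18).
So the missing entry in track B is 38.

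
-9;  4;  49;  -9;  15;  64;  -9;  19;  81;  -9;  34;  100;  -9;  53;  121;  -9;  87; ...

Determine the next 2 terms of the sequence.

Taking every 3rd term gives 3 separate tracks.
Track A: -9, -9, -9, -9, -9, -9 — always -9.
Track B: 4, 15, 19, 34, 53, 87 — Fibonacci-style (each term is the sum of the two before it).
Track C: 49, 64, 81, 100, 121 — consecutive squares n² from n = 7.
The 18th slot belongs to track C; its 6th term is 144.
Position 19 → track A, term 7 = -9.

144, -9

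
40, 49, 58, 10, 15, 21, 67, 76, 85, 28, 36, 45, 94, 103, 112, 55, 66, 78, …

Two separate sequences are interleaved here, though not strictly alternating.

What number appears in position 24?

The slot pattern repeats as AAABBB (period 6), so there are 2 interleaved tracks.
Stream A: 40, 49, 58, 67, 76, 85, 94, 103, 112 — arithmetic with common difference +9.
Stream B: 10, 15, 21, 28, 36, 45, 55, 66, 78 — triangular numbers n(n+1)/2 for n = 4, 5, ….
Term 24 comes from stream B (its 12th entry): 120.

120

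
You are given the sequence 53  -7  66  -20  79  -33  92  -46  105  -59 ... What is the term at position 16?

-98

Split by position mod 2 into 2 tracks.
Track A: 53, 66, 79, 92, 105 (adding 13 each time).
Track B: -7, -20, -33, -46, -59 (subtracting 13 each time).
Term 16 comes from track B (its 8th entry): -98.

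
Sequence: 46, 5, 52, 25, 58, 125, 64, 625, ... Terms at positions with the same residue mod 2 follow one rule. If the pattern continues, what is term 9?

70

Split by position mod 2 into 2 tracks.
Stream A is 46, 52, 58, 64, which is arithmetic, step +6.
Stream B is 5, 25, 125, 625, which is powers of 5.
Position 9 → stream A, term 5 = 70.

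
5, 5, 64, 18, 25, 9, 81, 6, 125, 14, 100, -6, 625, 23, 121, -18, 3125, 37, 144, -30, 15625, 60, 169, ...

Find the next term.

-42

Taking every 4th term gives 4 separate tracks.
Subsequence A: 5, 25, 125, 625, 3125, 15625. Successive powers of 5.
Subsequence B: 5, 9, 14, 23, 37, 60. A Fibonacci-like recurrence a_n = a_{n-1} + a_{n-2}.
Subsequence C: 64, 81, 100, 121, 144, 169. The squares 8², 9², 10², ….
Subsequence D: 18, 6, -6, -18, -30. Arithmetic with common difference −12.
Position 24 falls in subsequence D as its term 6, giving -42.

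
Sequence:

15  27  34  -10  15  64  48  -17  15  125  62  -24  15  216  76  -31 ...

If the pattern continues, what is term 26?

729

Split by position mod 4 into 4 tracks.
Track A: 15, 15, 15, 15 (always 15).
Track B: 27, 64, 125, 216 (perfect cubes starting at 3³).
Track C: 34, 48, 62, 76 (linear: a_n = 20 + 14·n).
Track D: -10, -17, -24, -31 (arithmetic with common difference −7).
Position 26 → track B, term 7 = 729.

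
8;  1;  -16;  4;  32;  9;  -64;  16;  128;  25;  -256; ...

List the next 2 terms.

The terms cycle through 2 interleaved subsequences.
Track A: 8, -16, 32, -64, 128, -256. Multiplying by -2 each time.
Track B: 1, 4, 9, 16, 25. Perfect squares starting at 1².
Position 12 → track B, term 6 = 36.
Term 13 comes from track A (its 7th entry): 512.

36, 512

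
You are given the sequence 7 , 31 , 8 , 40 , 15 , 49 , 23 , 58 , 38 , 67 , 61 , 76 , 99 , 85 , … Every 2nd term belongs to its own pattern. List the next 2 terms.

Taking every 2nd term gives 2 separate tracks.
Track A: 7, 8, 15, 23, 38, 61, 99 — each term equals the sum of the previous two.
Track B: 31, 40, 49, 58, 67, 76, 85 — arithmetic, step +9.
Term 15 comes from track A (its 8th entry): 160.
Position 16 → track B, term 8 = 94.

160, 94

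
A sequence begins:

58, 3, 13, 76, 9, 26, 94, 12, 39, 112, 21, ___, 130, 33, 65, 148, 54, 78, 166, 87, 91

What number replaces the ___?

Split by position mod 3 into 3 tracks.
Stream A is 58, 76, 94, 112, 130, 148, 166, which is adding 18 each time.
Stream B is 3, 9, 12, 21, 33, 54, 87, which is each term equals the sum of the previous two.
Stream C is 13, 26, 39, ?, 65, 78, 91, which is linear: a_n = 13·n.
The gap is stream C's term 4; the rule gives 52.

52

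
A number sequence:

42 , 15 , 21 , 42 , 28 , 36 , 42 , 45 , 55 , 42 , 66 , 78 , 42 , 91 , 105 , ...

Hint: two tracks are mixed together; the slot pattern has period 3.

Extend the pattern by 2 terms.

Positions follow the repeating pattern ABB; grouping by letter gives 2 tracks.
Track A = 42, 42, 42, 42, 42: constant 42.
Track B = 15, 21, 28, 36, 45, 55, 66, 78, 91, 105: the triangular numbers T_5, T_6, ….
Position 16 → track A, term 6 = 42.
Position 17 → track B, term 11 = 120.

42, 120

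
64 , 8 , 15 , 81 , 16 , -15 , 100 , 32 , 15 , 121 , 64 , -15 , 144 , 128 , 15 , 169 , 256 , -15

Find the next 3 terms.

196, 512, 15

Split by position mod 3: positions 1, 4, 7, … form one track, and each other residue class forms its own.
Stream A = 64, 81, 100, 121, 144, 169: the squares 8², 9², 10², ….
Stream B = 8, 16, 32, 64, 128, 256: geometric with ratio 2.
Stream C = 15, -15, 15, -15, 15, -15: alternating ±15.
The 19th slot belongs to stream A; its 7th term is 196.
Position 20 falls in stream B as its term 7, giving 512.
Position 21 falls in stream C as its term 7, giving 15.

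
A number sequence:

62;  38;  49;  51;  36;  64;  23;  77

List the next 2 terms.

Taking every 2nd term gives 2 separate tracks.
Subsequence A = 62, 49, 36, 23: arithmetic with common difference −13.
Subsequence B = 38, 51, 64, 77: arithmetic with common difference +13.
Position 9 falls in subsequence A as its term 5, giving 10.
The 10th slot belongs to subsequence B; its 5th term is 90.

10, 90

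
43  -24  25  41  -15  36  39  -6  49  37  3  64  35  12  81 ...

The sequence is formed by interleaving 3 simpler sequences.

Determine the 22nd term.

Split by position mod 3: positions 1, 4, 7, … form one track, and each other residue class forms its own.
Track A = 43, 41, 39, 37, 35: arithmetic with common difference −2.
Track B = -24, -15, -6, 3, 12: adding 9 each time.
Track C = 25, 36, 49, 64, 81: the squares 5², 6², 7², ….
Term 22 comes from track A (its 8th entry): 29.

29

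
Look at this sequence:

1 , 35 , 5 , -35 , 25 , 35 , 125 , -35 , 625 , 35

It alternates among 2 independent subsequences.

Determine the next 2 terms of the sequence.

3125, -35

Odd-indexed and even-indexed terms follow separate rules.
Track A: 1, 5, 25, 125, 625 (powers 5^0, 5^1, 5^2, …).
Track B: 35, -35, 35, -35, 35 (oscillating between 35 and -35).
Position 11 falls in track A as its term 6, giving 3125.
Position 12 falls in track B as its term 6, giving -35.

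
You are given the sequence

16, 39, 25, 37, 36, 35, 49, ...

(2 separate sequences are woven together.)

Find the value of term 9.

64

The terms cycle through 2 interleaved subsequences.
Track A is 16, 25, 36, 49, which is the squares 4², 5², 6², ….
Track B is 39, 37, 35, which is subtracting 2 each time.
The 9th slot belongs to track A; its 5th term is 64.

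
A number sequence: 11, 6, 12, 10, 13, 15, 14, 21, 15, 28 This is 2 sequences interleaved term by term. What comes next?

Split by position mod 2 into 2 tracks.
Track A: 11, 12, 13, 14, 15. Arithmetic, step +1.
Track B: 6, 10, 15, 21, 28. The triangular numbers T_3, T_4, ….
Position 11 falls in track A as its term 6, giving 16.

16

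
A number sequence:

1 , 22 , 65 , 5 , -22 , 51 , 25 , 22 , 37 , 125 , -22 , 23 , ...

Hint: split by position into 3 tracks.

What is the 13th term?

625

The terms cycle through 3 interleaved subsequences.
Stream A: 1, 5, 25, 125. Powers 5^0, 5^1, 5^2, ….
Stream B: 22, -22, 22, -22. Alternating ±22.
Stream C: 65, 51, 37, 23. Arithmetic, step −14.
Term 13 comes from stream A (its 5th entry): 625.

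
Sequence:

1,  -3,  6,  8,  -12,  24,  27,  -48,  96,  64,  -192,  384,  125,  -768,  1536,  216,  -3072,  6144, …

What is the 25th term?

The slot pattern repeats as ABB (period 3), so there are 2 interleaved tracks.
Track A: 1, 8, 27, 64, 125, 216 — perfect cubes starting at 1³.
Track B: -3, 6, -12, 24, -48, 96, -192, 384, -768, 1536, -3072, 6144 — geometric with ratio -2.
Position 25 falls in track A as its term 9, giving 729.

729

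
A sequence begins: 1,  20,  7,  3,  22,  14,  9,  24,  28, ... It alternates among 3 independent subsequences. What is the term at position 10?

Read the sequence 3 terms at a time; column i is its own pattern.
Track A: 1, 3, 9 (powers 3^0, 3^1, 3^2, …).
Track B: 20, 22, 24 (adding 2 each time).
Track C: 7, 14, 28 (geometric with ratio 2).
Term 10 comes from track A (its 4th entry): 27.

27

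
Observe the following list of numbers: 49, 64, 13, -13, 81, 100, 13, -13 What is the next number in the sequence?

121

The slot pattern repeats as AABB (period 4), so there are 2 interleaved tracks.
Subsequence A: 49, 64, 81, 100 (the squares 7², 8², 9², …).
Subsequence B: 13, -13, 13, -13 (oscillating between 13 and -13).
The 9th slot belongs to subsequence A; its 5th term is 121.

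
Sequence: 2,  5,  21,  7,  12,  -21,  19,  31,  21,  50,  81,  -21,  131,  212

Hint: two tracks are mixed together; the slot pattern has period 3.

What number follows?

Reading positions in blocks of 3 reveals the pattern AAB — 2 tracks woven together.
Stream A: 2, 5, 7, 12, 19, 31, 50, 81, 131, 212 — Fibonacci-style (each term is the sum of the two before it).
Stream B: 21, -21, 21, -21 — oscillating between 21 and -21.
Position 15 falls in stream B as its term 5, giving 21.

21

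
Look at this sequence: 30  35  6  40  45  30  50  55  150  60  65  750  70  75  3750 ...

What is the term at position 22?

Reading positions in blocks of 3 reveals the pattern AAB — 2 tracks woven together.
Track A: 30, 35, 40, 45, 50, 55, 60, 65, 70, 75 — linear: a_n = 25 + 5·n.
Track B: 6, 30, 150, 750, 3750 — geometric, ×5 each step.
Position 22 → track A, term 15 = 100.

100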